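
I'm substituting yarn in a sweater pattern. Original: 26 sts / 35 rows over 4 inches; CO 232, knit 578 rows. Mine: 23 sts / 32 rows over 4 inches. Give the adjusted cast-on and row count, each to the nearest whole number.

Stitches: 232 × 23/26 = 205.23 → 205.
Rows: 578 × 32/35 = 528.46 → 528.

Cast on 205 stitches; work 528 rows.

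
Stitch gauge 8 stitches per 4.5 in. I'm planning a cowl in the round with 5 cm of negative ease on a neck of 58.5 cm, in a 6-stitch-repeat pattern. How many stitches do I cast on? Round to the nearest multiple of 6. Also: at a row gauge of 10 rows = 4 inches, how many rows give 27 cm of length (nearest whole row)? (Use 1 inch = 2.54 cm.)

Cast on 36 stitches; work 27 rows.

Finished = 58.5 − 5 = 53.5 cm.
53.5 cm × 1/2.54 = 21.06 inches.
8/4.5 = 1.778 sts per in; 21.06 × 1.778 = 37.45 sts.
Nearest multiple of 6 → 36.
27 cm = 10.63 inches; × 2.5 = 26.57 → 27 rows.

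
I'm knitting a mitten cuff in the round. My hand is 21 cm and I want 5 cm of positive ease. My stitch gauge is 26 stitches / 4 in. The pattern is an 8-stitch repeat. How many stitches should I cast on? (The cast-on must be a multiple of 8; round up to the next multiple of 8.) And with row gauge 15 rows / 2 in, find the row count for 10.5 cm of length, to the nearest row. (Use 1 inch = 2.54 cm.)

Finished = 21 + 5 = 26 cm.
26 cm × 1/2.54 = 10.24 inches.
26/4 = 6.5 sts per in; 10.24 × 6.5 = 66.54 sts.
Next multiple of 8 → 72.
10.5 cm = 4.13 inches; × 7.5 = 31.00 → 31 rows.

Cast on 72 stitches; work 31 rows.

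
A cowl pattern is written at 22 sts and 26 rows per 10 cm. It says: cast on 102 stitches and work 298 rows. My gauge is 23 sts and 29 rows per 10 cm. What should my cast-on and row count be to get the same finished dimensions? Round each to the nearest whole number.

Stitches: 102 × 23/22 = 106.64 → 107.
Rows: 298 × 29/26 = 332.38 → 332.

Cast on 107 stitches; work 332 rows.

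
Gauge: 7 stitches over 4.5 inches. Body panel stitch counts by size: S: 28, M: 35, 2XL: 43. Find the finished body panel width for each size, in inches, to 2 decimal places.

7/4.5 = 1.556 sts per in.
S: 28 / 1.556 = 18.000 → 18.00 in.
M: 35 / 1.556 = 22.500 → 22.50 in.
2XL: 43 / 1.556 = 27.643 → 27.64 in.

S 18.00 inches; M 22.50 inches; 2XL 27.64 inches.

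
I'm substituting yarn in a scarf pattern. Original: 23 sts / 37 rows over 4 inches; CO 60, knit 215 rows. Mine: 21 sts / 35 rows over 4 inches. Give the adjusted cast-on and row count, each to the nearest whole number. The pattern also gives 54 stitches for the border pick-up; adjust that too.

Stitches: 60 × 21/23 = 54.78 → 55.
Rows: 215 × 35/37 = 203.38 → 203.
border pick-up: 54 × 21/23 = 49.30 → 49.

Cast on 55 stitches; work 203 rows; border pick-up 49 stitches.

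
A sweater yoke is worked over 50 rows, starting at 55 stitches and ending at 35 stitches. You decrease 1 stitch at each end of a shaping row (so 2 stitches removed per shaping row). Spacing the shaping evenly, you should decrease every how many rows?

Stitches to remove: |35 − 55| = 20.
Shaping rows needed: 20 / 2 = 10.
50 rows / 10 = every 5 rows.

Decrease every 5th row.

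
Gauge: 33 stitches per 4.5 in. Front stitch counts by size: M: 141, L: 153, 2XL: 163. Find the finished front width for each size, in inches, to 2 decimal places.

33/4.5 = 7.333 sts per in.
M: 141 / 7.333 = 19.227 → 19.23 in.
L: 153 / 7.333 = 20.864 → 20.86 in.
2XL: 163 / 7.333 = 22.227 → 22.23 in.

M 19.23 inches; L 20.86 inches; 2XL 22.23 inches.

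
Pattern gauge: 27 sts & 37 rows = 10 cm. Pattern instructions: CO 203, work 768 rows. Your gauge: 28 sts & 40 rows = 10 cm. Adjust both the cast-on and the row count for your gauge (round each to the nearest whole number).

Stitches: 203 × 28/27 = 210.52 → 211.
Rows: 768 × 40/37 = 830.27 → 830.

Cast on 211 stitches; work 830 rows.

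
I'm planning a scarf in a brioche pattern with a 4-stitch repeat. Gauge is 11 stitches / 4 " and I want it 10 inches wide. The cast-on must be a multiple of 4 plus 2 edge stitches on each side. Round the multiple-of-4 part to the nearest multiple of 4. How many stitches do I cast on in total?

11 / 4 = 2.75 sts per inch.
10 × 2.75 = 27.50 sts.
Less 4 edge sts → 23.50 for the repeat.
Nearest multiple of 4: 24.
Add back 4 edge sts → 28.

CO 28 sts.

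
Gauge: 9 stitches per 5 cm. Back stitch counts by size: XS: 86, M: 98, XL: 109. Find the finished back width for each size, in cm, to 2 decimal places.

XS 47.78 cm; M 54.44 cm; XL 60.56 cm.

9/5 = 1.8 sts per cm.
XS: 86 / 1.8 = 47.778 → 47.78 cm.
M: 98 / 1.8 = 54.444 → 54.44 cm.
XL: 109 / 1.8 = 60.556 → 60.56 cm.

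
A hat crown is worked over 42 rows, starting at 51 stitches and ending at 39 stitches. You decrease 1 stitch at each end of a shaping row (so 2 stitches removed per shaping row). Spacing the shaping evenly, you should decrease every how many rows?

Stitches to remove: |39 − 51| = 12.
Shaping rows needed: 12 / 2 = 6.
42 rows / 6 = every 7 rows.

Decrease every 7th row.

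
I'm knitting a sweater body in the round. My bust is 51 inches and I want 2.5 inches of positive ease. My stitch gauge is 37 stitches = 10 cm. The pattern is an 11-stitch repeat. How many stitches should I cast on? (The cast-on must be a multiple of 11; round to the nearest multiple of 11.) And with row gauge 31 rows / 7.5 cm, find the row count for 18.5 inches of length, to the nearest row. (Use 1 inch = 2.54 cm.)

Cast on 506 stitches; work 194 rows.

Finished = 51 + 2.5 = 53.5 inches.
53.5 inches × 2.54 = 135.89 cm.
37/10 = 3.7 sts per cm; 135.89 × 3.7 = 502.79 sts.
Nearest multiple of 11 → 506.
18.5 inches = 46.99 cm; × 4.133 = 194.23 → 194 rows.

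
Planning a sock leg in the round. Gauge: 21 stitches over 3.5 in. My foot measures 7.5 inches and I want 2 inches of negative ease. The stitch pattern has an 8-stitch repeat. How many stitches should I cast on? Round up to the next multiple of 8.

CO 40 sts.

Finished = 7.5 − 2 = 5.5 inches.
21 / 3.5 = 6 sts/in.
5.5 × 6 = 33.00 sts.
Next multiple of 8: 40.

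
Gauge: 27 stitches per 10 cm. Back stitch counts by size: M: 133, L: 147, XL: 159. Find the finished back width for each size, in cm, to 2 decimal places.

27/10 = 2.7 sts per cm.
M: 133 / 2.7 = 49.259 → 49.26 cm.
L: 147 / 2.7 = 54.444 → 54.44 cm.
XL: 159 / 2.7 = 58.889 → 58.89 cm.

M 49.26 cm; L 54.44 cm; XL 58.89 cm.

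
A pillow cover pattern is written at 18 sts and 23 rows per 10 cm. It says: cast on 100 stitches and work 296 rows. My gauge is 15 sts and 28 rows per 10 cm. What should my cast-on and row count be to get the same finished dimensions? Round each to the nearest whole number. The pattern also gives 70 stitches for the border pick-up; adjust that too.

Cast on 83 stitches; work 360 rows; border pick-up 58 stitches.

Stitches: 100 × 15/18 = 83.33 → 83.
Rows: 296 × 28/23 = 360.35 → 360.
border pick-up: 70 × 15/18 = 58.33 → 58.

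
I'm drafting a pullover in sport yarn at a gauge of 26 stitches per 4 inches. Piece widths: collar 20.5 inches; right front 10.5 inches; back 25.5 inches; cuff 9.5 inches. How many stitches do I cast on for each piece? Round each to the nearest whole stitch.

Rate = 26/4 = 6.5 sts per in.
collar: 20.5 × 6.5 = 133.25 → 133.
right front: 10.5 × 6.5 = 68.25 → 68.
back: 25.5 × 6.5 = 165.75 → 166.
cuff: 9.5 × 6.5 = 61.75 → 62.

collar 133; right front 68; back 166; cuff 62.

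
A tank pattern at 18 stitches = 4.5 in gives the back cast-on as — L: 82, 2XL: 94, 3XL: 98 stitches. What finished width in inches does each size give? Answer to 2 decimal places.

L 20.50 inches; 2XL 23.50 inches; 3XL 24.50 inches.

18/4.5 = 4 sts per in.
L: 82 / 4 = 20.500 → 20.50 in.
2XL: 94 / 4 = 23.500 → 23.50 in.
3XL: 98 / 4 = 24.500 → 24.50 in.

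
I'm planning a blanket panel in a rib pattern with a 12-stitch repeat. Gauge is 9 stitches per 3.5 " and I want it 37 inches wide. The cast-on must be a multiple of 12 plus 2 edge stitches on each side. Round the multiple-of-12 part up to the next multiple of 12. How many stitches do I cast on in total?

100 stitches.

9 / 3.5 = 2.571 sts per inch.
37 × 2.571 = 95.14 sts.
Less 4 edge sts → 91.14 for the repeat.
Next multiple of 12: 96.
Add back 4 edge sts → 100.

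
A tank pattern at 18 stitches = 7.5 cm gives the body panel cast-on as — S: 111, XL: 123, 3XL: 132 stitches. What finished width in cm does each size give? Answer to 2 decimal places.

S 46.25 cm; XL 51.25 cm; 3XL 55.00 cm.

18/7.5 = 2.4 sts per cm.
S: 111 / 2.4 = 46.250 → 46.25 cm.
XL: 123 / 2.4 = 51.250 → 51.25 cm.
3XL: 132 / 2.4 = 55.000 → 55.00 cm.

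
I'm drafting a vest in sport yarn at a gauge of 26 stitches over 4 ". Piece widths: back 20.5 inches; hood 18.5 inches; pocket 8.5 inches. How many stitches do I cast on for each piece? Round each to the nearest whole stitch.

Rate = 26/4 = 6.5 sts per in.
back: 20.5 × 6.5 = 133.25 → 133.
hood: 18.5 × 6.5 = 120.25 → 120.
pocket: 8.5 × 6.5 = 55.25 → 55.

back 133; hood 120; pocket 55.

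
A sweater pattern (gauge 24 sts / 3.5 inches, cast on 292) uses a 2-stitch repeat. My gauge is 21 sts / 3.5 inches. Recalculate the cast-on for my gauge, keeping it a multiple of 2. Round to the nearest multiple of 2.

CO 256 sts.

292 × 21 / 24 = 255.50.
Nearest multiple of 2: 256.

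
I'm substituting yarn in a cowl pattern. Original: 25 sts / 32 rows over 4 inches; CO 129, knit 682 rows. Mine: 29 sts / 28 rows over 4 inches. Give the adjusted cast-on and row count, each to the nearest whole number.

Cast on 150 stitches; work 597 rows.

Stitches: 129 × 29/25 = 149.64 → 150.
Rows: 682 × 28/32 = 596.75 → 597.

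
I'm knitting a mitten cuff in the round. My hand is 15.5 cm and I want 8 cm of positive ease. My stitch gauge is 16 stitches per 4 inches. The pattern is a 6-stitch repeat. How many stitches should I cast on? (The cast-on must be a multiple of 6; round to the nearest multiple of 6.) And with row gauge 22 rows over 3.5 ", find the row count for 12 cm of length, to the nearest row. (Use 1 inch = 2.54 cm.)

Finished = 15.5 + 8 = 23.5 cm.
23.5 cm × 1/2.54 = 9.25 inches.
16/4 = 4 sts per in; 9.25 × 4 = 37.01 sts.
Nearest multiple of 6 → 36.
12 cm = 4.72 inches; × 6.286 = 29.70 → 30 rows.

Cast on 36 stitches; work 30 rows.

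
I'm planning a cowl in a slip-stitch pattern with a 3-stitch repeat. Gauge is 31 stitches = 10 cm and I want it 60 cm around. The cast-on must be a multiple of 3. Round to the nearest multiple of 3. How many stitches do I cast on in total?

Cast on 186 stitches.

31 / 10 = 3.1 sts per cm.
60 × 3.1 = 186.00 sts.
Nearest multiple of 3: 186.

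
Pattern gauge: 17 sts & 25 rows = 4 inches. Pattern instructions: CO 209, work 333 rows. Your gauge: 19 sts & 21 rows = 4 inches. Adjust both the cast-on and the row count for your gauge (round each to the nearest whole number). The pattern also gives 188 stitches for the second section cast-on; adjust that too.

Cast on 234 stitches; work 280 rows; second section cast-on 210 stitches.

Stitches: 209 × 19/17 = 233.59 → 234.
Rows: 333 × 21/25 = 279.72 → 280.
second section cast-on: 188 × 19/17 = 210.12 → 210.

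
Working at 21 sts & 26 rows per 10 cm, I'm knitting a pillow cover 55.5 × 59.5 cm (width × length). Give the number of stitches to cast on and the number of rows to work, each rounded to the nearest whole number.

Stitch gauge = 21/10 = 2.1 sts/cm; 55.5 × 2.1 = 116.55 → 117 sts.
Row gauge = 26/10 = 2.6 rows/cm; 59.5 × 2.6 = 154.70 → 155 rows.

Cast on 117 stitches and work 155 rows.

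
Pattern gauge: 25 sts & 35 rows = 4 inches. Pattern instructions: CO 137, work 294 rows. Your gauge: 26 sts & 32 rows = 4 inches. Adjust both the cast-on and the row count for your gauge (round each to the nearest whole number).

Cast on 142 stitches; work 269 rows.

Stitches: 137 × 26/25 = 142.48 → 142.
Rows: 294 × 32/35 = 268.80 → 269.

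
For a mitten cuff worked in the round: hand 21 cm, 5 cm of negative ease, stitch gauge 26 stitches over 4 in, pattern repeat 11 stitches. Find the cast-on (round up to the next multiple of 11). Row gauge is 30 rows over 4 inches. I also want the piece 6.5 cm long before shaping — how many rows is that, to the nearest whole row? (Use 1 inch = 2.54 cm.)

Cast on 44 stitches; work 19 rows.

Finished = 21 − 5 = 16 cm.
16 cm × 1/2.54 = 6.30 inches.
26/4 = 6.5 sts per in; 6.30 × 6.5 = 40.94 sts.
Next multiple of 11 → 44.
6.5 cm = 2.56 inches; × 7.5 = 19.19 → 19 rows.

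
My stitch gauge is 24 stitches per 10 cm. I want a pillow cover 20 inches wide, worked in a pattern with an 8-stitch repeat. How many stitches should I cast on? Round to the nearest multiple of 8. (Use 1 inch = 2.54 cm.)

CO 120 sts.

20 in = 20 × 2.54 = 50.80 cm.
24 / 10 = 2.4 sts/cm.
50.80 × 2.4 = 121.92 sts.
→ 120.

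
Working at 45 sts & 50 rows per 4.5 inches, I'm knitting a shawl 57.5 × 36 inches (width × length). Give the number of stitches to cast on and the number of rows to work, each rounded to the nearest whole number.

Stitch gauge = 45/4.5 = 10 sts/in; 57.5 × 10 = 575.00 → 575 sts.
Row gauge = 50/4.5 = 11.111 rows/in; 36 × 11.111 = 400.00 → 400 rows.

Cast on 575 stitches and work 400 rows.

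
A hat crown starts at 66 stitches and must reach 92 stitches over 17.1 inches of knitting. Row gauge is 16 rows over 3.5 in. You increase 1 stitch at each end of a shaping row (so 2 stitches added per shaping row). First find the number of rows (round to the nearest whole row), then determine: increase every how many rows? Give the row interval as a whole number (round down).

Increase every 6th row.

Rows = 17.1 × 4.571 = 78.2 → 78 rows.
Stitches to add: 26 → 13 shaping rows (at 2 st each).
78 / 13 = 6.00 → every 6 rows.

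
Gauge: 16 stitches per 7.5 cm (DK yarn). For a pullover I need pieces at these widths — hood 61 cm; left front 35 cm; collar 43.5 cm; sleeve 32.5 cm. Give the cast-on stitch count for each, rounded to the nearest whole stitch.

hood 130; left front 75; collar 93; sleeve 69.

Rate = 16/7.5 = 2.133 sts per cm.
hood: 61 × 2.133 = 130.13 → 130.
left front: 35 × 2.133 = 74.67 → 75.
collar: 43.5 × 2.133 = 92.80 → 93.
sleeve: 32.5 × 2.133 = 69.33 → 69.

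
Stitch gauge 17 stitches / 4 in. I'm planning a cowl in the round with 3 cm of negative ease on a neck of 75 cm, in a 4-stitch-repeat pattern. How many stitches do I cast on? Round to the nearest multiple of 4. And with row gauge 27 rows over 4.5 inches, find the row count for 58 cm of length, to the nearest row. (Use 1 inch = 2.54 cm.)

Finished = 75 − 3 = 72 cm.
72 cm × 1/2.54 = 28.35 inches.
17/4 = 4.25 sts per in; 28.35 × 4.25 = 120.47 sts.
Nearest multiple of 4 → 120.
58 cm = 22.83 inches; × 6 = 137.01 → 137 rows.

Cast on 120 stitches; work 137 rows.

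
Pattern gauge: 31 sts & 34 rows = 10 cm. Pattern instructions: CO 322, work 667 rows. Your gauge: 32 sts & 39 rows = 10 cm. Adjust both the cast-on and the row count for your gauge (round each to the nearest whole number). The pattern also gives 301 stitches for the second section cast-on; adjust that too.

Stitches: 322 × 32/31 = 332.39 → 332.
Rows: 667 × 39/34 = 765.09 → 765.
second section cast-on: 301 × 32/31 = 310.71 → 311.

Cast on 332 stitches; work 765 rows; second section cast-on 311 stitches.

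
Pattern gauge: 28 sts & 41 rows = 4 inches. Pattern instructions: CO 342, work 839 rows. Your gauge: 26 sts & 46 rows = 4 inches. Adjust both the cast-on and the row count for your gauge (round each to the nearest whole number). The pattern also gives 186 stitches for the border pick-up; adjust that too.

Cast on 318 stitches; work 941 rows; border pick-up 173 stitches.

Stitches: 342 × 26/28 = 317.57 → 318.
Rows: 839 × 46/41 = 941.32 → 941.
border pick-up: 186 × 26/28 = 172.71 → 173.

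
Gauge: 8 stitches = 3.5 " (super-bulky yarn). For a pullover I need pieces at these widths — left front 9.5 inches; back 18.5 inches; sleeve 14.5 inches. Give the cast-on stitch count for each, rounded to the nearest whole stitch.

left front 22; back 42; sleeve 33.

Rate = 8/3.5 = 2.286 sts per in.
left front: 9.5 × 2.286 = 21.71 → 22.
back: 18.5 × 2.286 = 42.29 → 42.
sleeve: 14.5 × 2.286 = 33.14 → 33.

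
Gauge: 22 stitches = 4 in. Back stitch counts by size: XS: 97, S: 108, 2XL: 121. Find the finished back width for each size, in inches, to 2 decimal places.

XS 17.64 inches; S 19.64 inches; 2XL 22.00 inches.

22/4 = 5.5 sts per in.
XS: 97 / 5.5 = 17.636 → 17.64 in.
S: 108 / 5.5 = 19.636 → 19.64 in.
2XL: 121 / 5.5 = 22.000 → 22.00 in.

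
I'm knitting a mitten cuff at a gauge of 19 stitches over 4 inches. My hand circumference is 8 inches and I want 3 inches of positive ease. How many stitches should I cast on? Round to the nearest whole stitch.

Finished = 8 + 3 = 11 in.
19 / 4 = 4.75 sts per inch.
11.00 × 4.75 = 52.25 sts.
→ 52 sts.

52 stitches.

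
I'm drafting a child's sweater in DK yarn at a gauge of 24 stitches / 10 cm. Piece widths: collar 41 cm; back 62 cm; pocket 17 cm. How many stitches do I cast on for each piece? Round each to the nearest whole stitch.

Rate = 24/10 = 2.4 sts per cm.
collar: 41 × 2.4 = 98.40 → 98.
back: 62 × 2.4 = 148.80 → 149.
pocket: 17 × 2.4 = 40.80 → 41.

collar 98; back 149; pocket 41.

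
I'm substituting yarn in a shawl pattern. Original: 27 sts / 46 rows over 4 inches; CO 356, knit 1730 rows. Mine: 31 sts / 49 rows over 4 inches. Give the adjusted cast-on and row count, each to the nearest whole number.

Stitches: 356 × 31/27 = 408.74 → 409.
Rows: 1730 × 49/46 = 1842.83 → 1843.

Cast on 409 stitches; work 1843 rows.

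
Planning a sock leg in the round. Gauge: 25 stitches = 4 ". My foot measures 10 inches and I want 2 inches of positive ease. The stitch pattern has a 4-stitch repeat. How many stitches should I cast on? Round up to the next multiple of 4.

Finished = 10 + 2 = 12 inches.
25 / 4 = 6.25 sts/in.
12 × 6.25 = 75.00 sts.
Next multiple of 4: 76.

CO 76 sts.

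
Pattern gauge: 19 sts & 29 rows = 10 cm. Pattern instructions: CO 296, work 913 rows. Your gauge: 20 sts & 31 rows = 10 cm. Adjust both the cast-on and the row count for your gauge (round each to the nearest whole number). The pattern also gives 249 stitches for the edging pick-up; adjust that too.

Cast on 312 stitches; work 976 rows; edging pick-up 262 stitches.

Stitches: 296 × 20/19 = 311.58 → 312.
Rows: 913 × 31/29 = 975.97 → 976.
edging pick-up: 249 × 20/19 = 262.11 → 262.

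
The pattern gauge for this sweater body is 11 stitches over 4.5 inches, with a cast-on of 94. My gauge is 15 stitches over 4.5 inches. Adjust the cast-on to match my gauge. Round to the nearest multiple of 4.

Scale factor = 15 / 11 = 1.364.
94 × 15 / 11 = 128.18 sts.
→ 128 sts.

128 stitches.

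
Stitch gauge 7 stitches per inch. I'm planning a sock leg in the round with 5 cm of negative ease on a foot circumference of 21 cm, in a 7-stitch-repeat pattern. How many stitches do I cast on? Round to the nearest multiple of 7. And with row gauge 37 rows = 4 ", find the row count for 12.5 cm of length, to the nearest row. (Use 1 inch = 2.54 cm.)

Cast on 42 stitches; work 46 rows.

Finished = 21 − 5 = 16 cm.
16 cm × 1/2.54 = 6.30 inches.
7/1 = 7 sts per in; 6.30 × 7 = 44.09 sts.
Nearest multiple of 7 → 42.
12.5 cm = 4.92 inches; × 9.25 = 45.52 → 46 rows.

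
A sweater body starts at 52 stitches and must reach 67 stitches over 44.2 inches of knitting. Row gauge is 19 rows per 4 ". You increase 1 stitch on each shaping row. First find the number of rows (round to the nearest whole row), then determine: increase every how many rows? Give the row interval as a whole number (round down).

Rows = 44.2 × 4.75 = 210.0 → 210 rows.
Stitches to add: 15 → 15 shaping rows (at 1 st each).
210 / 15 = 14.00 → every 14 rows.

Increase every 14th row.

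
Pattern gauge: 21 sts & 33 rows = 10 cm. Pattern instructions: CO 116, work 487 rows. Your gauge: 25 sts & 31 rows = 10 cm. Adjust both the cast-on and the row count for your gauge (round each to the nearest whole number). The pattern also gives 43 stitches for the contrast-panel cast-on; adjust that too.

Stitches: 116 × 25/21 = 138.10 → 138.
Rows: 487 × 31/33 = 457.48 → 457.
contrast-panel cast-on: 43 × 25/21 = 51.19 → 51.

Cast on 138 stitches; work 457 rows; contrast-panel cast-on 51 stitches.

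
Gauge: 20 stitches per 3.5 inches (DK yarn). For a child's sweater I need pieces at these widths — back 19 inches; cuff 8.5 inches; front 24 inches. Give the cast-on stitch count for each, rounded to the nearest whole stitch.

back 109; cuff 49; front 137.

Rate = 20/3.5 = 5.714 sts per in.
back: 19 × 5.714 = 108.57 → 109.
cuff: 8.5 × 5.714 = 48.57 → 49.
front: 24 × 5.714 = 137.14 → 137.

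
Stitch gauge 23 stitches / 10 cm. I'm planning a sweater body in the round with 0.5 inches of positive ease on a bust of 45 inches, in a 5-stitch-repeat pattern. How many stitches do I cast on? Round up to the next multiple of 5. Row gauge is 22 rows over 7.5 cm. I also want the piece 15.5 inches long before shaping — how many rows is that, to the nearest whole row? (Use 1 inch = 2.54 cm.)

Finished = 45 + 0.5 = 45.5 inches.
45.5 inches × 2.54 = 115.57 cm.
23/10 = 2.3 sts per cm; 115.57 × 2.3 = 265.81 sts.
Next multiple of 5 → 270.
15.5 inches = 39.37 cm; × 2.933 = 115.49 → 115 rows.

Cast on 270 stitches; work 115 rows.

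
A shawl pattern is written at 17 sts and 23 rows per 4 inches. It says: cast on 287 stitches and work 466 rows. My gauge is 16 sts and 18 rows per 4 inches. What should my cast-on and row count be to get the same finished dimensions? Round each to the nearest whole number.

Stitches: 287 × 16/17 = 270.12 → 270.
Rows: 466 × 18/23 = 364.70 → 365.

Cast on 270 stitches; work 365 rows.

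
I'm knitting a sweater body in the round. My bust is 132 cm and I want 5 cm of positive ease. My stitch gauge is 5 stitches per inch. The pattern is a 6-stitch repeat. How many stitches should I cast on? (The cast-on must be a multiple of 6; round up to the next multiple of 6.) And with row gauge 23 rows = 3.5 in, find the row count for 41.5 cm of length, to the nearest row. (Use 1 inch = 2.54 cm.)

Cast on 270 stitches; work 107 rows.

Finished = 132 + 5 = 137 cm.
137 cm × 1/2.54 = 53.94 inches.
5/1 = 5 sts per in; 53.94 × 5 = 269.69 sts.
Next multiple of 6 → 270.
41.5 cm = 16.34 inches; × 6.571 = 107.37 → 107 rows.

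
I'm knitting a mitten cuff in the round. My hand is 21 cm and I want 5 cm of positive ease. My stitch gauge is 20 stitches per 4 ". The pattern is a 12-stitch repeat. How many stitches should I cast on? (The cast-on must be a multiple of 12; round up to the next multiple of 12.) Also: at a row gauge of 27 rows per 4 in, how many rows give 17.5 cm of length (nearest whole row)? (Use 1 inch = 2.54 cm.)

Finished = 21 + 5 = 26 cm.
26 cm × 1/2.54 = 10.24 inches.
20/4 = 5 sts per in; 10.24 × 5 = 51.18 sts.
Next multiple of 12 → 60.
17.5 cm = 6.89 inches; × 6.75 = 46.51 → 47 rows.

Cast on 60 stitches; work 47 rows.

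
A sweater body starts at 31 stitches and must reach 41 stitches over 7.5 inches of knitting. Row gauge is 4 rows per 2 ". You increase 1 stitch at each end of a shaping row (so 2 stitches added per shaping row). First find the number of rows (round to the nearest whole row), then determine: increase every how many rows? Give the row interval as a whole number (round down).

Increase every 3rd row.

Rows = 7.5 × 2 = 15.0 → 15 rows.
Stitches to add: 10 → 5 shaping rows (at 2 st each).
15 / 5 = 3.00 → every 3 rows.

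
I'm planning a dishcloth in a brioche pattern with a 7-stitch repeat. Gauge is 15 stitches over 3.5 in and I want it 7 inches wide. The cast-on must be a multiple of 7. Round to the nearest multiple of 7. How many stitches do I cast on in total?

15 / 3.5 = 4.286 sts per inch.
7 × 4.286 = 30.00 sts.
Nearest multiple of 7: 28.

Cast on 28 stitches.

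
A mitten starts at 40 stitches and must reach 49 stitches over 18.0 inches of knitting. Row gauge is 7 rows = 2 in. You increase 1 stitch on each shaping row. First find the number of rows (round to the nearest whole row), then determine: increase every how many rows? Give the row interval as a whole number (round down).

Rows = 18.0 × 3.5 = 63.0 → 63 rows.
Stitches to add: 9 → 9 shaping rows (at 1 st each).
63 / 9 = 7.00 → every 7 rows.

Increase every 7th row.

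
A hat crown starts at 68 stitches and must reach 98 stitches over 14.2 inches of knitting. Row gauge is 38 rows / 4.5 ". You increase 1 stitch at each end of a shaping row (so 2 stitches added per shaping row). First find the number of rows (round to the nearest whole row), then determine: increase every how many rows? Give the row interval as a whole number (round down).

Increase every 8th row.

Rows = 14.2 × 8.444 = 119.9 → 120 rows.
Stitches to add: 30 → 15 shaping rows (at 2 st each).
120 / 15 = 8.00 → every 8 rows.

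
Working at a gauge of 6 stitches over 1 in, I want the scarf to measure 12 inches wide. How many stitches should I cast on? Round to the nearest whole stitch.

6 stitches / 1 in = 6 stitches per inch.
12 × 6 = 72.00 stitches.

72 stitches.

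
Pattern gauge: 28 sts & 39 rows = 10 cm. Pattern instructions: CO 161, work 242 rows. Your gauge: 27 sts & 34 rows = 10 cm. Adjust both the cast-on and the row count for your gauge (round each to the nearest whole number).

Stitches: 161 × 27/28 = 155.25 → 155.
Rows: 242 × 34/39 = 210.97 → 211.

Cast on 155 stitches; work 211 rows.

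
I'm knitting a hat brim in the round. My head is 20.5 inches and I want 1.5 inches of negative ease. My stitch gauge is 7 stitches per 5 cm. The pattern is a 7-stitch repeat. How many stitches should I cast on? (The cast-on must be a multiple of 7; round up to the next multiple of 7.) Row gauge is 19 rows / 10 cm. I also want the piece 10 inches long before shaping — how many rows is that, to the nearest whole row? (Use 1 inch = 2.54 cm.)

Finished = 20.5 − 1.5 = 19 inches.
19 inches × 2.54 = 48.26 cm.
7/5 = 1.4 sts per cm; 48.26 × 1.4 = 67.56 sts.
Next multiple of 7 → 70.
10 inches = 25.40 cm; × 1.9 = 48.26 → 48 rows.

Cast on 70 stitches; work 48 rows.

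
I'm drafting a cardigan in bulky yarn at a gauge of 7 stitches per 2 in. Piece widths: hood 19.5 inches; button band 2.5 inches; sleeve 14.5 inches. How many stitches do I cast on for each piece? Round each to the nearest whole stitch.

hood 68; button band 9; sleeve 51.

Rate = 7/2 = 3.5 sts per in.
hood: 19.5 × 3.5 = 68.25 → 68.
button band: 2.5 × 3.5 = 8.75 → 9.
sleeve: 14.5 × 3.5 = 50.75 → 51.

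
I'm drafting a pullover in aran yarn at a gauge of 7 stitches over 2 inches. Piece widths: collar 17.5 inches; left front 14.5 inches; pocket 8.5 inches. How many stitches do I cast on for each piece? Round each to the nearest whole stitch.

Rate = 7/2 = 3.5 sts per in.
collar: 17.5 × 3.5 = 61.25 → 61.
left front: 14.5 × 3.5 = 50.75 → 51.
pocket: 8.5 × 3.5 = 29.75 → 30.

collar 61; left front 51; pocket 30.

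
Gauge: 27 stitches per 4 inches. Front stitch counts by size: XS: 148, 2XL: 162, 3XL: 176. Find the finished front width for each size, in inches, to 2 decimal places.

27/4 = 6.75 sts per in.
XS: 148 / 6.75 = 21.926 → 21.93 in.
2XL: 162 / 6.75 = 24.000 → 24.00 in.
3XL: 176 / 6.75 = 26.074 → 26.07 in.

XS 21.93 inches; 2XL 24.00 inches; 3XL 26.07 inches.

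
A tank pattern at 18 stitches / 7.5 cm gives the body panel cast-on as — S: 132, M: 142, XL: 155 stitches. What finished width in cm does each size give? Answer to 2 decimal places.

S 55.00 cm; M 59.17 cm; XL 64.58 cm.

18/7.5 = 2.4 sts per cm.
S: 132 / 2.4 = 55.000 → 55.00 cm.
M: 142 / 2.4 = 59.167 → 59.17 cm.
XL: 155 / 2.4 = 64.583 → 64.58 cm.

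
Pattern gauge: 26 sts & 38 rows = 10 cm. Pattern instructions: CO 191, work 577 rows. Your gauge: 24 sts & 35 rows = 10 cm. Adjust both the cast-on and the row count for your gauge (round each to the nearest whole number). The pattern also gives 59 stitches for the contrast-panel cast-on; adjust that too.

Stitches: 191 × 24/26 = 176.31 → 176.
Rows: 577 × 35/38 = 531.45 → 531.
contrast-panel cast-on: 59 × 24/26 = 54.46 → 54.

Cast on 176 stitches; work 531 rows; contrast-panel cast-on 54 stitches.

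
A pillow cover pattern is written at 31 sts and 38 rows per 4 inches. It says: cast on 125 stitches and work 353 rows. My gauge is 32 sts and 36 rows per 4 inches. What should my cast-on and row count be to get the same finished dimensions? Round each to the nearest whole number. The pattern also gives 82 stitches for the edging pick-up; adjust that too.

Cast on 129 stitches; work 334 rows; edging pick-up 85 stitches.

Stitches: 125 × 32/31 = 129.03 → 129.
Rows: 353 × 36/38 = 334.42 → 334.
edging pick-up: 82 × 32/31 = 84.65 → 85.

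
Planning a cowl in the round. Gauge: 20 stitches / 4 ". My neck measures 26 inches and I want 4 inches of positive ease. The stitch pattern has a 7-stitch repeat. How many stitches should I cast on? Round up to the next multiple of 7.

Finished = 26 + 4 = 30 inches.
20 / 4 = 5 sts/in.
30 × 5 = 150.00 sts.
Next multiple of 7: 154.

CO 154 sts.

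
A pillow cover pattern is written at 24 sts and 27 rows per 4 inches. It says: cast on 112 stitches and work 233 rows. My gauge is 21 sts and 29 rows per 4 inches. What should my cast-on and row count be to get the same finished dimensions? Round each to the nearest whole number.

Stitches: 112 × 21/24 = 98.00 → 98.
Rows: 233 × 29/27 = 250.26 → 250.

Cast on 98 stitches; work 250 rows.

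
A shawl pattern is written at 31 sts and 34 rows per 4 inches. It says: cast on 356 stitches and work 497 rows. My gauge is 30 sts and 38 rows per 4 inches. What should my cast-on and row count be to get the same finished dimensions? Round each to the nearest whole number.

Stitches: 356 × 30/31 = 344.52 → 345.
Rows: 497 × 38/34 = 555.47 → 555.

Cast on 345 stitches; work 555 rows.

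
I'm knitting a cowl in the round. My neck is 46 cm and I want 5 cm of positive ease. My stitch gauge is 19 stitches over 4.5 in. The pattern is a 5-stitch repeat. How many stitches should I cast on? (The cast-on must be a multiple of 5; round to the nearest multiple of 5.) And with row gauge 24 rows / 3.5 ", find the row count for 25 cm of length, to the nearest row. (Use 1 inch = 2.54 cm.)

Cast on 85 stitches; work 67 rows.

Finished = 46 + 5 = 51 cm.
51 cm × 1/2.54 = 20.08 inches.
19/4.5 = 4.222 sts per in; 20.08 × 4.222 = 84.78 sts.
Nearest multiple of 5 → 85.
25 cm = 9.84 inches; × 6.857 = 67.49 → 67 rows.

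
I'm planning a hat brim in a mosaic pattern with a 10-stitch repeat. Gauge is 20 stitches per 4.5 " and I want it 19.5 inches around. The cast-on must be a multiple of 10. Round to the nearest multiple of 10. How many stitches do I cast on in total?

Cast on 90 stitches.

20 / 4.5 = 4.444 sts per inch.
19.5 × 4.444 = 86.67 sts.
Nearest multiple of 10: 90.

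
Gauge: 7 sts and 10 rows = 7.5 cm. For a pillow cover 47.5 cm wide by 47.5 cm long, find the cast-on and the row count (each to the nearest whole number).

Stitch gauge = 7/7.5 = 0.933 sts/cm; 47.5 × 0.933 = 44.33 → 44 sts.
Row gauge = 10/7.5 = 1.333 rows/cm; 47.5 × 1.333 = 63.33 → 63 rows.

Cast on 44 stitches and work 63 rows.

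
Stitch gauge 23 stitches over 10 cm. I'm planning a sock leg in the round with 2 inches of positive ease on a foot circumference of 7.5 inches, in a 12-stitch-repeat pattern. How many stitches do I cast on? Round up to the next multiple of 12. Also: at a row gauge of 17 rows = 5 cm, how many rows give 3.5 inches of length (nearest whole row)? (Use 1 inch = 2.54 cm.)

Cast on 60 stitches; work 30 rows.

Finished = 7.5 + 2 = 9.5 inches.
9.5 inches × 2.54 = 24.13 cm.
23/10 = 2.3 sts per cm; 24.13 × 2.3 = 55.50 sts.
Next multiple of 12 → 60.
3.5 inches = 8.89 cm; × 3.4 = 30.23 → 30 rows.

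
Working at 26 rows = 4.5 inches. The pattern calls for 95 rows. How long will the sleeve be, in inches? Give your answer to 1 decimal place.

16.4 inches.

26 rows / 4.5 inch = 5.778 rows per inch.
95 / 5.778 = 16.44 inches.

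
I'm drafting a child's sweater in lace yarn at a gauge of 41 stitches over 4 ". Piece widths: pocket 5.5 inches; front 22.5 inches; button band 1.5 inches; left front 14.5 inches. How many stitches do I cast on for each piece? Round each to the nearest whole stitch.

pocket 56; front 231; button band 15; left front 149.

Rate = 41/4 = 10.25 sts per in.
pocket: 5.5 × 10.25 = 56.38 → 56.
front: 22.5 × 10.25 = 230.62 → 231.
button band: 1.5 × 10.25 = 15.38 → 15.
left front: 14.5 × 10.25 = 148.62 → 149.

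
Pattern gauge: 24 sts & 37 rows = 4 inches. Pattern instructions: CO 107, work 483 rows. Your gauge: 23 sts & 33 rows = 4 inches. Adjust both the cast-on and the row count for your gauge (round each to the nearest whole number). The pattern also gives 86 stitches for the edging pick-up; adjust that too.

Stitches: 107 × 23/24 = 102.54 → 103.
Rows: 483 × 33/37 = 430.78 → 431.
edging pick-up: 86 × 23/24 = 82.42 → 82.

Cast on 103 stitches; work 431 rows; edging pick-up 82 stitches.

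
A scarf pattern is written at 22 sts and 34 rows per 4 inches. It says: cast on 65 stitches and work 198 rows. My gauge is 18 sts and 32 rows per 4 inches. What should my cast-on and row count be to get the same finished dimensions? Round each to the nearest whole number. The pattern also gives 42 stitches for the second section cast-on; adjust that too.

Stitches: 65 × 18/22 = 53.18 → 53.
Rows: 198 × 32/34 = 186.35 → 186.
second section cast-on: 42 × 18/22 = 34.36 → 34.

Cast on 53 stitches; work 186 rows; second section cast-on 34 stitches.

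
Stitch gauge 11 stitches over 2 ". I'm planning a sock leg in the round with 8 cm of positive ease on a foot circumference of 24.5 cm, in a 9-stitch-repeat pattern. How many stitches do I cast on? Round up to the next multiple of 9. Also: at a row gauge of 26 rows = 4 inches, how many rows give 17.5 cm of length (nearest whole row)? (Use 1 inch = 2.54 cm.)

Cast on 72 stitches; work 45 rows.

Finished = 24.5 + 8 = 32.5 cm.
32.5 cm × 1/2.54 = 12.80 inches.
11/2 = 5.5 sts per in; 12.80 × 5.5 = 70.37 sts.
Next multiple of 9 → 72.
17.5 cm = 6.89 inches; × 6.5 = 44.78 → 45 rows.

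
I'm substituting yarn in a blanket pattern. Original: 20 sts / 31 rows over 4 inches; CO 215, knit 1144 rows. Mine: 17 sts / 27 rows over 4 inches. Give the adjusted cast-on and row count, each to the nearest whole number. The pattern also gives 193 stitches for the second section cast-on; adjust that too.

Cast on 183 stitches; work 996 rows; second section cast-on 164 stitches.

Stitches: 215 × 17/20 = 182.75 → 183.
Rows: 1144 × 27/31 = 996.39 → 996.
second section cast-on: 193 × 17/20 = 164.05 → 164.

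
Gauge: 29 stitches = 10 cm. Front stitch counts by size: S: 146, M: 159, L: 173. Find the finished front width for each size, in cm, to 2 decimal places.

29/10 = 2.9 sts per cm.
S: 146 / 2.9 = 50.345 → 50.34 cm.
M: 159 / 2.9 = 54.828 → 54.83 cm.
L: 173 / 2.9 = 59.655 → 59.66 cm.

S 50.34 cm; M 54.83 cm; L 59.66 cm.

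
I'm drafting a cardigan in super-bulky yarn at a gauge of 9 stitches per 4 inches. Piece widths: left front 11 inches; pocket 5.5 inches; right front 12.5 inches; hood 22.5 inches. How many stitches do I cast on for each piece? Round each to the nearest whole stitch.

left front 25; pocket 12; right front 28; hood 51.

Rate = 9/4 = 2.25 sts per in.
left front: 11 × 2.25 = 24.75 → 25.
pocket: 5.5 × 2.25 = 12.38 → 12.
right front: 12.5 × 2.25 = 28.12 → 28.
hood: 22.5 × 2.25 = 50.62 → 51.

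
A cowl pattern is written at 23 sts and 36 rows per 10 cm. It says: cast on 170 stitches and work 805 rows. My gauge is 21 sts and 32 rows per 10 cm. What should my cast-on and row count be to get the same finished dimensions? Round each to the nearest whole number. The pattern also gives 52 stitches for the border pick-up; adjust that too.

Stitches: 170 × 21/23 = 155.22 → 155.
Rows: 805 × 32/36 = 715.56 → 716.
border pick-up: 52 × 21/23 = 47.48 → 47.

Cast on 155 stitches; work 716 rows; border pick-up 47 stitches.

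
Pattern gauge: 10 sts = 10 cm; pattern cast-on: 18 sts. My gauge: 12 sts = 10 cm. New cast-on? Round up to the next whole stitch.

Scale factor = 12 / 10 = 1.200.
18 × 12 / 10 = 21.60 sts.
→ 22 sts.

CO 22 sts.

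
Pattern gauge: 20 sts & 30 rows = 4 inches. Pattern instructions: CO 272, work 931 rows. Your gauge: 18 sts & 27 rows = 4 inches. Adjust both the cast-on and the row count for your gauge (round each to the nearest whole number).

Cast on 245 stitches; work 838 rows.

Stitches: 272 × 18/20 = 244.80 → 245.
Rows: 931 × 27/30 = 837.90 → 838.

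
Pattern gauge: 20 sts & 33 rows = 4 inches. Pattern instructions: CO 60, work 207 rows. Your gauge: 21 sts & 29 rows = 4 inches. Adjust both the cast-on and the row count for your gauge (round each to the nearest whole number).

Stitches: 60 × 21/20 = 63.00 → 63.
Rows: 207 × 29/33 = 181.91 → 182.

Cast on 63 stitches; work 182 rows.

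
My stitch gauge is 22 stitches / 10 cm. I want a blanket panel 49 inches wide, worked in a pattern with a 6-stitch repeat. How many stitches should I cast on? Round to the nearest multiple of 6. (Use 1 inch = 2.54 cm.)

49 in = 49 × 2.54 = 124.46 cm.
22 / 10 = 2.2 sts/cm.
124.46 × 2.2 = 273.81 sts.
→ 276.

276 stitches.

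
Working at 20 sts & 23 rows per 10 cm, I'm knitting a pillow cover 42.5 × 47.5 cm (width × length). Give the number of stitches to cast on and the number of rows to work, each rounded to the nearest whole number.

Stitch gauge = 20/10 = 2 sts/cm; 42.5 × 2 = 85.00 → 85 sts.
Row gauge = 23/10 = 2.3 rows/cm; 47.5 × 2.3 = 109.25 → 109 rows.

Cast on 85 stitches and work 109 rows.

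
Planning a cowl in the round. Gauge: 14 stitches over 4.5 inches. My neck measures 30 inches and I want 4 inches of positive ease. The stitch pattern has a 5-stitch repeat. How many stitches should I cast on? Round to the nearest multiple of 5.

Finished = 30 + 4 = 34 inches.
14 / 4.5 = 3.111 sts/in.
34 × 3.111 = 105.78 sts.
Nearest multiple of 5: 105.

CO 105 sts.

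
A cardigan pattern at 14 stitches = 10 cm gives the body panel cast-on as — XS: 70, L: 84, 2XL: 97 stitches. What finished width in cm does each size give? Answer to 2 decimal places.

XS 50.00 cm; L 60.00 cm; 2XL 69.29 cm.

14/10 = 1.4 sts per cm.
XS: 70 / 1.4 = 50.000 → 50.00 cm.
L: 84 / 1.4 = 60.000 → 60.00 cm.
2XL: 97 / 1.4 = 69.286 → 69.29 cm.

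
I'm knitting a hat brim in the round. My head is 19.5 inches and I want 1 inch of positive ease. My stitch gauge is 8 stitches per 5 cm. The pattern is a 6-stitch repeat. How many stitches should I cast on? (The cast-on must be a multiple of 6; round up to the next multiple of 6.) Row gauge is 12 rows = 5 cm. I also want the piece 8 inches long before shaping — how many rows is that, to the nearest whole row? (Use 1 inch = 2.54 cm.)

Cast on 84 stitches; work 49 rows.

Finished = 19.5 + 1 = 20.5 inches.
20.5 inches × 2.54 = 52.07 cm.
8/5 = 1.6 sts per cm; 52.07 × 1.6 = 83.31 sts.
Next multiple of 6 → 84.
8 inches = 20.32 cm; × 2.4 = 48.77 → 49 rows.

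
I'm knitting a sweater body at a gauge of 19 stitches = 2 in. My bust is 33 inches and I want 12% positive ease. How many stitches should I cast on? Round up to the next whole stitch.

Cast on 352 stitches.

Finished = 33 × 1.12 = 36.96 in.
19 / 2 = 9.5 sts per inch.
36.96 × 9.5 = 351.12 sts.
→ 352 sts.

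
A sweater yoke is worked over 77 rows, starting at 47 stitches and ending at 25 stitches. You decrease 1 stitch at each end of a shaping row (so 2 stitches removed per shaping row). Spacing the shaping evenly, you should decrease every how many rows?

Stitches to remove: |25 − 47| = 22.
Shaping rows needed: 22 / 2 = 11.
77 rows / 11 = every 7 rows.

Decrease every 7th row.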